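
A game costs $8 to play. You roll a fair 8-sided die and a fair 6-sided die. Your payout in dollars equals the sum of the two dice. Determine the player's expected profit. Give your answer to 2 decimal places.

$0.00

Distribution of the sum of the two dice: 2 w.p. 1/48, 3 w.p. 1/24, 4 w.p. 1/16, 5 w.p. 1/12, 6 w.p. 5/48, 7 w.p. 1/8, …
E[payout] = (1/48)·2 + (1/24)·3 + (1/16)·4 + (1/12)·5 + (5/48)·6 + (1/8)·7 + (1/8)·8 + (1/8)·9 + (5/48)·10 + (1/12)·11 + (1/16)·12 + (1/24)·13 + (1/48)·14 = 8
Expected profit = 8 − 8 = 0 ≈ $0.00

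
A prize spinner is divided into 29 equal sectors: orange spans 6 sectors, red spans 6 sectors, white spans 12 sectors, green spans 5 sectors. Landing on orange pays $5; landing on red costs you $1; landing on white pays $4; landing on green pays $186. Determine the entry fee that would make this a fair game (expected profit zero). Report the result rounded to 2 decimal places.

$34.55

E[payout] = (6/29)·5 + (6/29)·(-1) + (12/29)·4 + (5/29)·186 = 1002/29
Fair fee = E[payout] = 1002/29 ≈ $34.55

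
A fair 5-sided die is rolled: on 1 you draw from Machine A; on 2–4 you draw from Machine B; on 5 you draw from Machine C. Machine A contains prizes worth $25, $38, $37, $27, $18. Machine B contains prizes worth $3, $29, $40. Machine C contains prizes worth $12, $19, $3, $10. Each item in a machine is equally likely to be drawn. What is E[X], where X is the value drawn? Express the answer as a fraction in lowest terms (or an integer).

112/5 dollars

E[X | Machine A] = (25 + 38 + 37 + 27 + 18)/5 = 29
E[X | Machine B] = (3 + 29 + 40)/3 = 24
E[X | Machine C] = (12 + 19 + 3 + 10)/4 = 11
E[X] = (1/5)·29 + (3/5)·24 + (1/5)·11 = 112/5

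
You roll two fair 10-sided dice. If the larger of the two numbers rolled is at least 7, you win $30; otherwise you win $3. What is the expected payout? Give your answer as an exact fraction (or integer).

E[payout] = (9/25)·3 + (16/25)·30 = 507/25

507/25 dollars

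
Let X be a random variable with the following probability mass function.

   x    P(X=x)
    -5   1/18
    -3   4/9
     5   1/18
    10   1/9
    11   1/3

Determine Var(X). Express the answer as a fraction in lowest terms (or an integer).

3755/81

E[X] = (1/18)·(-5) + (4/9)·(-3) + (1/18)·5 + (1/9)·10 + (1/3)·11 = 31/9
E[X²] = (1/18)·25 + (4/9)·9 + (1/18)·25 + (1/9)·100 + (1/3)·121 = 524/9
Var(X) = 524/9 − (31/9)² = 3755/81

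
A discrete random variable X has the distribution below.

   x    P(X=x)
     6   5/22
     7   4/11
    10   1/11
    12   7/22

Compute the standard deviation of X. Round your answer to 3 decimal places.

E[X] = 95/11, E[X²] = 890/11
Var(X) = E[X²] − (E[X])² = 890/11 − 9025/121 = 765/121
SD(X) = √(765/121) ≈ 2.514

2.514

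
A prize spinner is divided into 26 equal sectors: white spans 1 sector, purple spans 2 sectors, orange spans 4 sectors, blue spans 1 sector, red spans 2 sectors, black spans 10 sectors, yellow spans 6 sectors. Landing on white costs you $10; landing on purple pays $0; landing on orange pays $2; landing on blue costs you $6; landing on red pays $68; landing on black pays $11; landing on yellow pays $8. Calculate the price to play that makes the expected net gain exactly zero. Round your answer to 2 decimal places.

E[payout] = (1/26)·(-10) + (2/26)·0 + (4/26)·2 + (1/26)·(-6) + (2/26)·68 + (10/26)·11 + (6/26)·8 = 11
Fair fee = E[payout] = 11 ≈ $11.00

$11.00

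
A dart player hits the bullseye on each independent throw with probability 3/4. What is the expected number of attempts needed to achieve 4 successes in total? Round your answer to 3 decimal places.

5.333

By linearity (sum of 4 independent geometric waits), E[trials] = 4/p = 4/(3/4) = 16/3.
≈ 5.333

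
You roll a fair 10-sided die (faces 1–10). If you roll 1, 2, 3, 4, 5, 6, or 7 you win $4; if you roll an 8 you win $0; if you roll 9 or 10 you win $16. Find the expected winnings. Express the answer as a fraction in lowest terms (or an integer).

$6

E[payout] = (1/10)·0 + (7/10)·4 + (1/5)·16 = 6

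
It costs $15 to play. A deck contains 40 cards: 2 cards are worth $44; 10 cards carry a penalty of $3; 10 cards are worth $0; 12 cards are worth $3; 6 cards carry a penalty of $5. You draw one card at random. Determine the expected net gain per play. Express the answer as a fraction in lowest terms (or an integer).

E[payout] = (2/40)·44 + (10/40)·(-3) + (10/40)·0 + (12/40)·3 + (6/40)·(-5) = 8/5
Expected profit = 8/5 − 15 = -67/5

-67/5 dollars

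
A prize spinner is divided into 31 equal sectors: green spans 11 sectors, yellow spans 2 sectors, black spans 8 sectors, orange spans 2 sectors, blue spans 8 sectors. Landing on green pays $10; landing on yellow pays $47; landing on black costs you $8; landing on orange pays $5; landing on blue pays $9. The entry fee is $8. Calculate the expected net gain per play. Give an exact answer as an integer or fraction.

-26/31 dollars

E[payout] = (11/31)·10 + (2/31)·47 + (8/31)·(-8) + (2/31)·5 + (8/31)·9 = 222/31
Expected profit = 222/31 − 8 = -26/31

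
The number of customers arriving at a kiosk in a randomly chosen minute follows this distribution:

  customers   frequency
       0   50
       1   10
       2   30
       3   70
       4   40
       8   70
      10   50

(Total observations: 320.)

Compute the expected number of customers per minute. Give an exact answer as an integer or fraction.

Total = 320, so P(customers=0) = 50/320, etc.
E[X] = (5/32)·0 + (1/32)·1 + (3/32)·2 + (7/32)·3 + (1/8)·4 + (7/32)·8 + (5/32)·10
     = 75/16

75/16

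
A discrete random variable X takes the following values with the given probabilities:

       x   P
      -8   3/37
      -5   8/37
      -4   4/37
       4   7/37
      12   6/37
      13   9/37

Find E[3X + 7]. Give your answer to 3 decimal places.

18.108

E[3x+7] = (3/37)·(-17) + (8/37)·(-8) + (4/37)·(-5) + (7/37)·19 + (6/37)·43 + (9/37)·46
     = 670/37 ≈ 18.108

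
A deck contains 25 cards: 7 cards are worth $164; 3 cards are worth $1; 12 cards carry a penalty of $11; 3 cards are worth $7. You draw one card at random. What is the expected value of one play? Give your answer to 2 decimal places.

E[payout] = (7/25)·164 + (3/25)·1 + (12/25)·(-11) + (3/25)·7 = 208/5
≈ $41.60

$41.60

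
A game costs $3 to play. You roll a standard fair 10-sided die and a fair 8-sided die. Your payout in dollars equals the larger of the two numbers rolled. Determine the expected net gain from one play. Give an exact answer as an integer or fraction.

71/20 dollars

Distribution of the larger of the two numbers rolled: 1 w.p. 1/80, 2 w.p. 3/80, 3 w.p. 1/16, 4 w.p. 7/80, 5 w.p. 9/80, 6 w.p. 11/80, …
E[payout] = (1/80)·1 + (3/80)·2 + (1/16)·3 + (7/80)·4 + (9/80)·5 + (11/80)·6 + (13/80)·7 + (3/16)·8 + (1/10)·9 + (1/10)·10 = 131/20
Expected profit = 131/20 − 3 = 71/20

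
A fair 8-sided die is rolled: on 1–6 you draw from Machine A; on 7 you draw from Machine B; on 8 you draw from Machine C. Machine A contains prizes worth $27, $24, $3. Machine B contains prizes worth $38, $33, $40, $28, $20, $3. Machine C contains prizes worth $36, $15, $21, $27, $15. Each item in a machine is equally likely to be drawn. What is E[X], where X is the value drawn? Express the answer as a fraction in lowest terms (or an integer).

789/40 dollars

E[X | Machine A] = (27 + 24 + 3)/3 = 18
E[X | Machine B] = (38 + 33 + 40 + 28 + 20 + 3)/6 = 27
E[X | Machine C] = (36 + 15 + 21 + 27 + 15)/5 = 114/5
E[X] = (3/4)·18 + (1/8)·27 + (1/8)·114/5 = 789/40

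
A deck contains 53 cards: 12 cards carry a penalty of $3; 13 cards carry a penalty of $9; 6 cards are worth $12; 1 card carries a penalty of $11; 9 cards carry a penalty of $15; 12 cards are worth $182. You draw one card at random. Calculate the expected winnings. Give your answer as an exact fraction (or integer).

1957/53 dollars

E[payout] = (12/53)·(-3) + (13/53)·(-9) + (6/53)·12 + (1/53)·(-11) + (9/53)·(-15) + (12/53)·182 = 1957/53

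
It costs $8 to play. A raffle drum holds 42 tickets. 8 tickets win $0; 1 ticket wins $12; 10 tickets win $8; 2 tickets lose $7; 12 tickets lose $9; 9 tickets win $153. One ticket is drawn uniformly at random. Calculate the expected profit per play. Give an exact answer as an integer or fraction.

337/14 dollars

E[payout] = (8/42)·0 + (1/42)·12 + (10/42)·8 + (2/42)·(-7) + (12/42)·(-9) + (9/42)·153 = 449/14
Expected profit = 449/14 − 8 = 337/14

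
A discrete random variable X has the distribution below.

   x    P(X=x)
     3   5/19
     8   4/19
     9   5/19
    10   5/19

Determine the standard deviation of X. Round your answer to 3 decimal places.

2.760

E[X] = 142/19, E[X²] = 1206/19
Var(X) = E[X²] − (E[X])² = 1206/19 − 20164/361 = 2750/361
SD(X) = √(2750/361) ≈ 2.760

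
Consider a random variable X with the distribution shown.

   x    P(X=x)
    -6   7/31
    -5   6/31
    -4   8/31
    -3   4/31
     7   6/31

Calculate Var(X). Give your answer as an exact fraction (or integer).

E[X] = (7/31)·(-6) + (6/31)·(-5) + (8/31)·(-4) + (4/31)·(-3) + (6/31)·7 = -74/31
E[X²] = (7/31)·36 + (6/31)·25 + (8/31)·16 + (4/31)·9 + (6/31)·49 = 860/31
Var(X) = 860/31 − (-74/31)² = 21184/961

21184/961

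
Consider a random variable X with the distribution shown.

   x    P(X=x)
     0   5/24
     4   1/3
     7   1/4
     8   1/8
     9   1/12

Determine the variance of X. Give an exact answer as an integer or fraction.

E[X] = (5/24)·0 + (1/3)·4 + (1/4)·7 + (1/8)·8 + (1/12)·9 = 29/6
E[X²] = (5/24)·0 + (1/3)·16 + (1/4)·49 + (1/8)·64 + (1/12)·81 = 97/3
Var(X) = 97/3 − (29/6)² = 323/36

323/36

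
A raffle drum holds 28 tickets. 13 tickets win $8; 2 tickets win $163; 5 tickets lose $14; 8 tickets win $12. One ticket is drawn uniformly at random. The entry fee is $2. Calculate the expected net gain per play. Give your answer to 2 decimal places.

E[payout] = (13/28)·8 + (2/28)·163 + (5/28)·(-14) + (8/28)·12 = 114/7
Expected profit = 114/7 − 2 = 100/7 ≈ $14.29

$14.29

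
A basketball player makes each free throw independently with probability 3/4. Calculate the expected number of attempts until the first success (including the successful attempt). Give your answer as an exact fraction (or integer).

For a geometric distribution, E[trials] = 1/p = 1/(3/4) = 4/3.

4/3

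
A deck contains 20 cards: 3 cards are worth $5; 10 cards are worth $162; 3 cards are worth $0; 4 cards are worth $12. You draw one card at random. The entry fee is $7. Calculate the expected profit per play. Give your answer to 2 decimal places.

$77.15

E[payout] = (3/20)·5 + (10/20)·162 + (3/20)·0 + (4/20)·12 = 1683/20
Expected profit = 1683/20 − 7 = 1543/20 ≈ $77.15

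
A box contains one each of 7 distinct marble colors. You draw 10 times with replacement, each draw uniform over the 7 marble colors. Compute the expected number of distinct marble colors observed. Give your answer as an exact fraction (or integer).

Let Xⱼ=1 if type j appears at least once. P(Xⱼ=1) = 1 − ((7−1)/7)^10 = 222009073/282475249.
E[#distinct] = 7·222009073/282475249 = 222009073/40353607.

222009073/40353607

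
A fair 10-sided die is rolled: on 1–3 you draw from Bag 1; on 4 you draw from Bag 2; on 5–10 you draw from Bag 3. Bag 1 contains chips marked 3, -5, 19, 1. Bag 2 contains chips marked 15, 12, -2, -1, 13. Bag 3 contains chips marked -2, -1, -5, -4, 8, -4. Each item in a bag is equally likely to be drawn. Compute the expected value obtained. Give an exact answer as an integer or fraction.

129/100

E[X | Bag 1] = (3 − 5 + 19 + 1)/4 = 9/2
E[X | Bag 2] = (15 + 12 − 2 − 1 + 13)/5 = 37/5
E[X | Bag 3] = (-2 − 1 − 5 − 4 + 8 − 4)/6 = -4/3
E[X] = (3/10)·9/2 + (1/10)·37/5 + (3/5)·(-4/3) = 129/100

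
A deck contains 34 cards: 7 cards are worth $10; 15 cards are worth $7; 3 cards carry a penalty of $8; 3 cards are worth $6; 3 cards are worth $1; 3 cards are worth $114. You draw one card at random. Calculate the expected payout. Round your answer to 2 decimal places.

E[payout] = (7/34)·10 + (15/34)·7 + (3/34)·(-8) + (3/34)·6 + (3/34)·1 + (3/34)·114 = 257/17
≈ $15.12

$15.12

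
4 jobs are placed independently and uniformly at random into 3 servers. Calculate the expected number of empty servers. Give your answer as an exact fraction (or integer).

16/27

Let Xⱼ=1 if server j is empty. P(Xⱼ=1) = ((3-1)/3)^4 = 16/81.
By linearity, E[#empty] = 3·16/81 = 16/27.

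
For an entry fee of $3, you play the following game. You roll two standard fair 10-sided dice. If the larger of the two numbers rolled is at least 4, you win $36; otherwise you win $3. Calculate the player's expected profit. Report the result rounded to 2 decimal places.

E[payout] = (9/100)·3 + (91/100)·36 = 3303/100
Expected profit = 3303/100 − 3 = 3003/100 ≈ $30.03

$30.03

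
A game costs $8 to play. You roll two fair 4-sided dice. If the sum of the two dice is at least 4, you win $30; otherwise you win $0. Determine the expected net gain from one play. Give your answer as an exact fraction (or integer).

131/8 dollars

E[payout] = (3/16)·0 + (13/16)·30 = 195/8
Expected profit = 195/8 − 8 = 131/8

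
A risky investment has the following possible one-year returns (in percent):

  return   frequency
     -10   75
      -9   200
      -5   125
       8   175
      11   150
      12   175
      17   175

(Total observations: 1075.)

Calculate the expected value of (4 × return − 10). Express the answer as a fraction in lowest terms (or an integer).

Total = 1075, so P(return=-10) = 75/1075, etc.
E[4x-10] = (3/43)·(-50) + (8/43)·(-46) + (5/43)·(-30) + (7/43)·22 + (6/43)·34 + (7/43)·38 + (7/43)·58
     = 362/43

362/43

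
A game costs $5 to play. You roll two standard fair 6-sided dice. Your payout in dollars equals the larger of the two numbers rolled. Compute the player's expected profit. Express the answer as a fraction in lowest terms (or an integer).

Distribution of the larger of the two numbers rolled: 1 w.p. 1/36, 2 w.p. 1/12, 3 w.p. 5/36, 4 w.p. 7/36, 5 w.p. 1/4, 6 w.p. 11/36
E[payout] = (1/36)·1 + (1/12)·2 + (5/36)·3 + (7/36)·4 + (1/4)·5 + (11/36)·6 = 161/36
Expected profit = 161/36 − 5 = -19/36

-19/36 dollars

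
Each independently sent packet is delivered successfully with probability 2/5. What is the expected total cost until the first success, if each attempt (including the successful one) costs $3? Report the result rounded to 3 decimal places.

E[#attempts] = 1/p = 5/2; E[cost] = 3·5/2 = 15/2.
≈ 7.500

$7.500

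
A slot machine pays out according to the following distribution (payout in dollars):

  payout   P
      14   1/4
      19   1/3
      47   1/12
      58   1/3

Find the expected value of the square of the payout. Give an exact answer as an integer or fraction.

E[X²] = (1/4)·196 + (1/3)·361 + (1/12)·2209 + (1/3)·3364
     = 5899/4

5899/4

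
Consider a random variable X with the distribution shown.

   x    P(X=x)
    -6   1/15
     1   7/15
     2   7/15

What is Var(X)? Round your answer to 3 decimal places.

3.733

E[X] = (1/15)·(-6) + (7/15)·1 + (7/15)·2 = 1
E[X²] = (1/15)·36 + (7/15)·1 + (7/15)·4 = 71/15
Var(X) = 71/15 − (1)² = 56/15 ≈ 3.733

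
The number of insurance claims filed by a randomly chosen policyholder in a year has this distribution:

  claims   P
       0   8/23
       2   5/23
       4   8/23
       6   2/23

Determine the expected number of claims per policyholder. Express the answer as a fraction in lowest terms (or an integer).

E[X] = (8/23)·0 + (5/23)·2 + (8/23)·4 + (2/23)·6
     = 54/23

54/23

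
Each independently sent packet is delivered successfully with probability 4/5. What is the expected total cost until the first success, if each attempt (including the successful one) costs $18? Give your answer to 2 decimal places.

E[#attempts] = 1/p = 5/4; E[cost] = 18·5/4 = 45/2.
≈ 22.50

$22.50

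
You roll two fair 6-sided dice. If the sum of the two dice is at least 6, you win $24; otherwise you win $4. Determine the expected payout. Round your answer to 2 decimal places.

E[payout] = (5/18)·4 + (13/18)·24 = 166/9
≈ $18.44

$18.44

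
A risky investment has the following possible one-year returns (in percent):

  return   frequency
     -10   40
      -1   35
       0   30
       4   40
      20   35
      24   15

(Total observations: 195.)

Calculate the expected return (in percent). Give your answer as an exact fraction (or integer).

157/39

Total = 195, so P(return=-10) = 40/195, etc.
E[X] = (8/39)·(-10) + (7/39)·(-1) + (2/13)·0 + (8/39)·4 + (7/39)·20 + (1/13)·24
     = 157/39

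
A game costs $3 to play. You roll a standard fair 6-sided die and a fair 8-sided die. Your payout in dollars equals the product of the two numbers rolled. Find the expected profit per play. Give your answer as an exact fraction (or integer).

Distribution of the product of the two numbers rolled: 1 w.p. 1/48, 2 w.p. 1/24, 3 w.p. 1/24, 4 w.p. 1/16, 5 w.p. 1/24, 6 w.p. 1/12, …
E[payout] = (1/48)·1 + (1/24)·2 + (1/24)·3 + (1/16)·4 + (1/24)·5 + (1/12)·6 + (1/48)·7 + (1/16)·8 + (1/48)·9 + (1/24)·10 + (1/12)·12 + (1/48)·14 + (1/24)·15 + (1/24)·16 + (1/24)·18 + (1/24)·20 + (1/48)·21 + (1/16)·24 + (1/48)·25 + (1/48)·28 + (1/24)·30 + (1/48)·32 + (1/48)·35 + (1/48)·36 + (1/48)·40 + (1/48)·42 + (1/48)·48 = 63/4
Expected profit = 63/4 − 3 = 51/4

51/4 dollars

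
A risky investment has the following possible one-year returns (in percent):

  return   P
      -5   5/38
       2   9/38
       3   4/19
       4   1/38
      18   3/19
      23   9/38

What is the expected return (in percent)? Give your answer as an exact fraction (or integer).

168/19

E[X] = (5/38)·(-5) + (9/38)·2 + (4/19)·3 + (1/38)·4 + (3/19)·18 + (9/38)·23
     = 168/19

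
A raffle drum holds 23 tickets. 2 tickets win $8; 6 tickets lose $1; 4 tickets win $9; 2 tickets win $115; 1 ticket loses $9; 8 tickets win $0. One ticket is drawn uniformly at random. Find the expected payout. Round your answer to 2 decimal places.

$11.61

E[payout] = (2/23)·8 + (6/23)·(-1) + (4/23)·9 + (2/23)·115 + (1/23)·(-9) + (8/23)·0 = 267/23
≈ $11.61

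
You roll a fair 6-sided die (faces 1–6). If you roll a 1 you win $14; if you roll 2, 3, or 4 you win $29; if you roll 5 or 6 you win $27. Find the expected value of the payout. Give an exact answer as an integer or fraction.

155/6 dollars

E[payout] = (1/6)·14 + (1/3)·27 + (1/2)·29 = 155/6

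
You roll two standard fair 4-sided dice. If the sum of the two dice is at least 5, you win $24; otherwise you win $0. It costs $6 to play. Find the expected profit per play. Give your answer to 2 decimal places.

E[payout] = (3/8)·0 + (5/8)·24 = 15
Expected profit = 15 − 6 = 9 ≈ $9.00

$9.00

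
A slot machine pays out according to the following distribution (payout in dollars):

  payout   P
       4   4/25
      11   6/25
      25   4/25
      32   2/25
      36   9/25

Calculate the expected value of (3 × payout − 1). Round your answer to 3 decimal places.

E[3x-1] = (4/25)·11 + (6/25)·32 + (4/25)·74 + (2/25)·95 + (9/25)·107
     = 337/5 ≈ 67.400

67.400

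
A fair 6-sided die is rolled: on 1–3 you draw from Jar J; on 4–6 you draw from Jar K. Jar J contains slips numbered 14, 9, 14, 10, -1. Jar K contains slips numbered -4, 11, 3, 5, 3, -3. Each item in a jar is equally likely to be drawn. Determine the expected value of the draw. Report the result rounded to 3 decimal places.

E[X | Jar J] = (14 + 9 + 14 + 10 − 1)/5 = 46/5
E[X | Jar K] = (-4 + 11 + 3 + 5 + 3 − 3)/6 = 5/2
E[X] = (1/2)·46/5 + (1/2)·5/2 = 117/20 ≈ 5.850

5.850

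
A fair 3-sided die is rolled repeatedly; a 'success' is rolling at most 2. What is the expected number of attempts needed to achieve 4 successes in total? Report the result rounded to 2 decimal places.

6.00

By linearity (sum of 4 independent geometric waits), E[trials] = 4/p = 4/(2/3) = 6.
≈ 6.00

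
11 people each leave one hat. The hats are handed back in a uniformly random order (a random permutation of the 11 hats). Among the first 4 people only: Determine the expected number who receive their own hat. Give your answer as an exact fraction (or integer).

4/11

Let Xᵢ = 1 if person i gets their own hat. For each i, P(Xᵢ=1) = 1/11.
By linearity of expectation, E[X₁+…+X_4] = 4·(1/11) = 4/11.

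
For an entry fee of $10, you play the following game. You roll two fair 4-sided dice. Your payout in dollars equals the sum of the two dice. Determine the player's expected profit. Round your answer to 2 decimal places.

Distribution of the sum of the two dice: 2 w.p. 1/16, 3 w.p. 1/8, 4 w.p. 3/16, 5 w.p. 1/4, 6 w.p. 3/16, 7 w.p. 1/8, …
E[payout] = (1/16)·2 + (1/8)·3 + (3/16)·4 + (1/4)·5 + (3/16)·6 + (1/8)·7 + (1/16)·8 = 5
Expected profit = 5 − 10 = -5 ≈ -$5.00

-$5.00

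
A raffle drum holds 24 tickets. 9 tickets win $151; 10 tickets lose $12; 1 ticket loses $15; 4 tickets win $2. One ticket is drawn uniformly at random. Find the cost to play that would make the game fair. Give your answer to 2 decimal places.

E[payout] = (9/24)·151 + (10/24)·(-12) + (1/24)·(-15) + (4/24)·2 = 154/3
Fair fee = E[payout] = 154/3 ≈ $51.33

$51.33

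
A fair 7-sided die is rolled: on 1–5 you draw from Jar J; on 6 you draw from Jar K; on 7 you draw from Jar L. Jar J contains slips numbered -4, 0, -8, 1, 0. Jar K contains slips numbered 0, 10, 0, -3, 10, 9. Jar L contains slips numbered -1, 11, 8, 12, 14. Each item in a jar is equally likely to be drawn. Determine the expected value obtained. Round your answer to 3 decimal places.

E[X | Jar J] = (-4 + 0 − 8 + 1 + 0)/5 = -11/5
E[X | Jar K] = (0 + 10 + 0 − 3 + 10 + 9)/6 = 13/3
E[X | Jar L] = (-1 + 11 + 8 + 12 + 14)/5 = 44/5
E[X] = (5/7)·(-11/5) + (1/7)·13/3 + (1/7)·44/5 = 32/105 ≈ 0.305

0.305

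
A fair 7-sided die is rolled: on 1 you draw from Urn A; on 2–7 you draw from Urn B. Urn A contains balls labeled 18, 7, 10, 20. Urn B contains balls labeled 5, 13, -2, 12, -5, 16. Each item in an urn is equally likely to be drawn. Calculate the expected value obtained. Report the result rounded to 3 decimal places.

E[X | Urn A] = (18 + 7 + 10 + 20)/4 = 55/4
E[X | Urn B] = (5 + 13 − 2 + 12 − 5 + 16)/6 = 13/2
E[X] = (1/7)·55/4 + (6/7)·13/2 = 211/28 ≈ 7.536

7.536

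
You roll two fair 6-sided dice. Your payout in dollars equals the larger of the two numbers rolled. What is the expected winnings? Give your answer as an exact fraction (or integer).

Distribution of the larger of the two numbers rolled: 1 w.p. 1/36, 2 w.p. 1/12, 3 w.p. 5/36, 4 w.p. 7/36, 5 w.p. 1/4, 6 w.p. 11/36
E[payout] = (1/36)·1 + (1/12)·2 + (5/36)·3 + (7/36)·4 + (1/4)·5 + (11/36)·6 = 161/36

161/36 dollars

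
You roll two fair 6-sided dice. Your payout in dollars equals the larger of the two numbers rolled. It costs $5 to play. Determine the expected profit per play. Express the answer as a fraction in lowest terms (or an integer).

Distribution of the larger of the two numbers rolled: 1 w.p. 1/36, 2 w.p. 1/12, 3 w.p. 5/36, 4 w.p. 7/36, 5 w.p. 1/4, 6 w.p. 11/36
E[payout] = (1/36)·1 + (1/12)·2 + (5/36)·3 + (7/36)·4 + (1/4)·5 + (11/36)·6 = 161/36
Expected profit = 161/36 − 5 = -19/36

-19/36 dollars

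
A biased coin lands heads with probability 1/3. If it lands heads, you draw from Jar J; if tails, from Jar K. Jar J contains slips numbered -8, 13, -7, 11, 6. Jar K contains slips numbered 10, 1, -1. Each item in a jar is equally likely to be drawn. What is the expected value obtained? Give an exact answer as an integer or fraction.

29/9

E[X | Jar J] = (-8 + 13 − 7 + 11 + 6)/5 = 3
E[X | Jar K] = (10 + 1 − 1)/3 = 10/3
E[X] = (1/3)·3 + (2/3)·10/3 = 29/9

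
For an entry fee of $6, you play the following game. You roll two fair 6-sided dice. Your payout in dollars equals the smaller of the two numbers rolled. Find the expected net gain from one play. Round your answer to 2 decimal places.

Distribution of the smaller of the two numbers rolled: 1 w.p. 11/36, 2 w.p. 1/4, 3 w.p. 7/36, 4 w.p. 5/36, 5 w.p. 1/12, 6 w.p. 1/36
E[payout] = (11/36)·1 + (1/4)·2 + (7/36)·3 + (5/36)·4 + (1/12)·5 + (1/36)·6 = 91/36
Expected profit = 91/36 − 6 = -125/36 ≈ -$3.47

-$3.47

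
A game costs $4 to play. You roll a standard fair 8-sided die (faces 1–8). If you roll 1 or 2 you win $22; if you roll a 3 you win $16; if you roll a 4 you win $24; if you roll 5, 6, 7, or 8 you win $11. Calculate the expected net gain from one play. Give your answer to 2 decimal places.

$12.00

E[payout] = (1/2)·11 + (1/8)·16 + (1/4)·22 + (1/8)·24 = 16
Expected profit = 16 − 4 = 12 ≈ $12.00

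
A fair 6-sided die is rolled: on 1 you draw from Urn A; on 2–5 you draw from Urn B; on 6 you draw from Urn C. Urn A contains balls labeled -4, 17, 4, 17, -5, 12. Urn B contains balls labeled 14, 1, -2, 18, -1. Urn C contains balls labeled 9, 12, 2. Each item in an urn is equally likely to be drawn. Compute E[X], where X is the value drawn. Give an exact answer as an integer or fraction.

E[X | Urn A] = (-4 + 17 + 4 + 17 − 5 + 12)/6 = 41/6
E[X | Urn B] = (14 + 1 − 2 + 18 − 1)/5 = 6
E[X | Urn C] = (9 + 12 + 2)/3 = 23/3
E[X] = (1/6)·41/6 + (2/3)·6 + (1/6)·23/3 = 77/12

77/12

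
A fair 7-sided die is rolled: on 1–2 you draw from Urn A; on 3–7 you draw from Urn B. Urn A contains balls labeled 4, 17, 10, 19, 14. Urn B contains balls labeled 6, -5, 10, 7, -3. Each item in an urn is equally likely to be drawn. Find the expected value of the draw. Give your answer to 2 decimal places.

5.80

E[X | Urn A] = (4 + 17 + 10 + 19 + 14)/5 = 64/5
E[X | Urn B] = (6 − 5 + 10 + 7 − 3)/5 = 3
E[X] = (2/7)·64/5 + (5/7)·3 = 29/5 ≈ 5.80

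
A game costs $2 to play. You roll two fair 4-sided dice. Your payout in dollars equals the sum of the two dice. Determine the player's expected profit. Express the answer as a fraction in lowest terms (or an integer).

Distribution of the sum of the two dice: 2 w.p. 1/16, 3 w.p. 1/8, 4 w.p. 3/16, 5 w.p. 1/4, 6 w.p. 3/16, 7 w.p. 1/8, …
E[payout] = (1/16)·2 + (1/8)·3 + (3/16)·4 + (1/4)·5 + (3/16)·6 + (1/8)·7 + (1/16)·8 = 5
Expected profit = 5 − 2 = 3

$3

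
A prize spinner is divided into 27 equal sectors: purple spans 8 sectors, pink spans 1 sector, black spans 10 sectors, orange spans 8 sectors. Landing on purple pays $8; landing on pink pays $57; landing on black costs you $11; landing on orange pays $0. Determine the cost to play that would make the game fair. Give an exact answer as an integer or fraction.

11/27 dollars

E[payout] = (8/27)·8 + (1/27)·57 + (10/27)·(-11) + (8/27)·0 = 11/27
Fair fee = E[payout] = 11/27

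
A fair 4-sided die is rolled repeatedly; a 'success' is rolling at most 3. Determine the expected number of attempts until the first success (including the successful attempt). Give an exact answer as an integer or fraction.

For a geometric distribution, E[trials] = 1/p = 1/(3/4) = 4/3.

4/3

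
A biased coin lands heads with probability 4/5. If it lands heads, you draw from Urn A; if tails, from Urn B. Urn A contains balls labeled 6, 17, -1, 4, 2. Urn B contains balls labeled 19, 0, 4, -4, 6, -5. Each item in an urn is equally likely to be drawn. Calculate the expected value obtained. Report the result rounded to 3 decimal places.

E[X | Urn A] = (6 + 17 − 1 + 4 + 2)/5 = 28/5
E[X | Urn B] = (19 + 0 + 4 − 4 + 6 − 5)/6 = 10/3
E[X] = (4/5)·28/5 + (1/5)·10/3 = 386/75 ≈ 5.147

5.147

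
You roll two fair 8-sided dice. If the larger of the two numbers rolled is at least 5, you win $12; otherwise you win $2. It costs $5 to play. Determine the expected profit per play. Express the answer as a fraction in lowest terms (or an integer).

E[payout] = (1/4)·2 + (3/4)·12 = 19/2
Expected profit = 19/2 − 5 = 9/2

9/2 dollars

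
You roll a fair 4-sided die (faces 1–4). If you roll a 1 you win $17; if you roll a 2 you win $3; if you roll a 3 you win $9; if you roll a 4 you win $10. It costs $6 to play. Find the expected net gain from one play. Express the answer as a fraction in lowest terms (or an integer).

15/4 dollars

E[payout] = (1/4)·3 + (1/4)·9 + (1/4)·10 + (1/4)·17 = 39/4
Expected profit = 39/4 − 6 = 15/4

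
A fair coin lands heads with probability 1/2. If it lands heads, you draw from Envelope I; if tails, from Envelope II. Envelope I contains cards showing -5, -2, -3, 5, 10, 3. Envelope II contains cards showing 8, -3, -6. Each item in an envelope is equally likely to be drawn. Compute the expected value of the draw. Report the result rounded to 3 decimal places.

E[X | Envelope I] = (-5 − 2 − 3 + 5 + 10 + 3)/6 = 4/3
E[X | Envelope II] = (8 − 3 − 6)/3 = -1/3
E[X] = (1/2)·4/3 + (1/2)·(-1/3) = 1/2 ≈ 0.500

0.500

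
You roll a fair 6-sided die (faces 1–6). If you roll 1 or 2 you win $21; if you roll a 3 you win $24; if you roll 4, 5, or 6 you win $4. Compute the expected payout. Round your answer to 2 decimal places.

E[payout] = (1/2)·4 + (1/3)·21 + (1/6)·24 = 13
≈ $13.00

$13.00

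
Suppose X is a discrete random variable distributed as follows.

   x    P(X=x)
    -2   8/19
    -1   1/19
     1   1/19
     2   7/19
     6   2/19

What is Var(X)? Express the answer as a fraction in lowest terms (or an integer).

2446/361

E[X] = (8/19)·(-2) + (1/19)·(-1) + (1/19)·1 + (7/19)·2 + (2/19)·6 = 10/19
E[X²] = (8/19)·4 + (1/19)·1 + (1/19)·1 + (7/19)·4 + (2/19)·36 = 134/19
Var(X) = 134/19 − (10/19)² = 2446/361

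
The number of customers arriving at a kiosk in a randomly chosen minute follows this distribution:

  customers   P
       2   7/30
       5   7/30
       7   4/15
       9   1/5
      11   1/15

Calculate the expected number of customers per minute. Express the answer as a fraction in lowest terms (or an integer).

E[X] = (7/30)·2 + (7/30)·5 + (4/15)·7 + (1/5)·9 + (1/15)·11
     = 181/30

181/30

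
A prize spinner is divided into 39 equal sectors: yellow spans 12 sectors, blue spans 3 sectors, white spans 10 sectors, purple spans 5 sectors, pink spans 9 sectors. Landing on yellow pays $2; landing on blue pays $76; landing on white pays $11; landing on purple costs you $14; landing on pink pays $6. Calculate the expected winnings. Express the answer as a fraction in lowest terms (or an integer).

346/39 dollars

E[payout] = (12/39)·2 + (3/39)·76 + (10/39)·11 + (5/39)·(-14) + (9/39)·6 = 346/39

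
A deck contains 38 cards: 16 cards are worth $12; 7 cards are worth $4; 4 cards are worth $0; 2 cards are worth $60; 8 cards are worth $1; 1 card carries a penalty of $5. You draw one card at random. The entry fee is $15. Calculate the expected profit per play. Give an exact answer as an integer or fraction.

-227/38 dollars

E[payout] = (16/38)·12 + (7/38)·4 + (4/38)·0 + (2/38)·60 + (8/38)·1 + (1/38)·(-5) = 343/38
Expected profit = 343/38 − 15 = -227/38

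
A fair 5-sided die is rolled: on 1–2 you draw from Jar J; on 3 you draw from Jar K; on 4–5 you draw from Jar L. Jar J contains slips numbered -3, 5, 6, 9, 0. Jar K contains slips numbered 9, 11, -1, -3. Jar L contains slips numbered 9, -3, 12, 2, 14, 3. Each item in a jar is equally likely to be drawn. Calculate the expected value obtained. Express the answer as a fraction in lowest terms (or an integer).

347/75

E[X | Jar J] = (-3 + 5 + 6 + 9 + 0)/5 = 17/5
E[X | Jar K] = (9 + 11 − 1 − 3)/4 = 4
E[X | Jar L] = (9 − 3 + 12 + 2 + 14 + 3)/6 = 37/6
E[X] = (2/5)·17/5 + (1/5)·4 + (2/5)·37/6 = 347/75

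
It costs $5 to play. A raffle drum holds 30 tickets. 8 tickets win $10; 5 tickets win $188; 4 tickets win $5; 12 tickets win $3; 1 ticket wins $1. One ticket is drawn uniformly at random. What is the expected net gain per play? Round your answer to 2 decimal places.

$30.90

E[payout] = (8/30)·10 + (5/30)·188 + (4/30)·5 + (12/30)·3 + (1/30)·1 = 359/10
Expected profit = 359/10 − 5 = 309/10 ≈ $30.90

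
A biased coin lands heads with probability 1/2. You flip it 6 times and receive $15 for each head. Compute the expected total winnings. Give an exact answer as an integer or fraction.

E[#heads] = 6·1/2 = 3 (linearity over flips).
E[winnings] = 15·3 = 45.

$45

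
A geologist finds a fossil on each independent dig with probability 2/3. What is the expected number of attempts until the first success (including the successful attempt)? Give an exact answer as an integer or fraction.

For a geometric distribution, E[trials] = 1/p = 1/(2/3) = 3/2.

3/2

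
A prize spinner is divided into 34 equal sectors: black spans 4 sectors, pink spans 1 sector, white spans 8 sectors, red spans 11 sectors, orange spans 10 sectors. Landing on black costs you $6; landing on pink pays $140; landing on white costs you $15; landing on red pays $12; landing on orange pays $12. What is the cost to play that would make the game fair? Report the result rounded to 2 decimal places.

$7.29

E[payout] = (4/34)·(-6) + (1/34)·140 + (8/34)·(-15) + (11/34)·12 + (10/34)·12 = 124/17
Fair fee = E[payout] = 124/17 ≈ $7.29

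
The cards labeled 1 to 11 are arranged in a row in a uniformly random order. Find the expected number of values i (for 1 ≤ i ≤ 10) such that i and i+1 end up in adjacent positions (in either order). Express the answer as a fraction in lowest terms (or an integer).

20/11

For each i ∈ {1,…,10}, let Xᵢ = 1 if i and i+1 are adjacent. P(Xᵢ=1) = 2·(11−1)!/11! = 2/11.
By linearity, E[ΣXᵢ] = (10)·(2/11) = 20/11.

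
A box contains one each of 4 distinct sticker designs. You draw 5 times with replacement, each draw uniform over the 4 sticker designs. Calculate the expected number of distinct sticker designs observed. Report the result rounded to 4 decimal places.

Let Xⱼ=1 if type j appears at least once. P(Xⱼ=1) = 1 − ((4−1)/4)^5 = 781/1024.
E[#distinct] = 4·781/1024 = 781/256.
≈ 3.0508

3.0508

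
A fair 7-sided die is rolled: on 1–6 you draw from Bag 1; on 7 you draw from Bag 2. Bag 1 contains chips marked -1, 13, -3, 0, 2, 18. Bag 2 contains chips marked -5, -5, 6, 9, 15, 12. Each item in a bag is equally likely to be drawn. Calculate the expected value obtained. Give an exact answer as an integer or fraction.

E[X | Bag 1] = (-1 + 13 − 3 + 0 + 2 + 18)/6 = 29/6
E[X | Bag 2] = (-5 − 5 + 6 + 9 + 15 + 12)/6 = 16/3
E[X] = (6/7)·29/6 + (1/7)·16/3 = 103/21

103/21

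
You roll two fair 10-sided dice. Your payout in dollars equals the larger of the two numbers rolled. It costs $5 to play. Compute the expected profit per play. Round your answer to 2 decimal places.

Distribution of the larger of the two numbers rolled: 1 w.p. 1/100, 2 w.p. 3/100, 3 w.p. 1/20, 4 w.p. 7/100, 5 w.p. 9/100, 6 w.p. 11/100, …
E[payout] = (1/100)·1 + (3/100)·2 + (1/20)·3 + (7/100)·4 + (9/100)·5 + (11/100)·6 + (13/100)·7 + (3/20)·8 + (17/100)·9 + (19/100)·10 = 143/20
Expected profit = 143/20 − 5 = 43/20 ≈ $2.15

$2.15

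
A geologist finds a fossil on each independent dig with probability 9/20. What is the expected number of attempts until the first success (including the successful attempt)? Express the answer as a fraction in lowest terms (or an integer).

20/9

For a geometric distribution, E[trials] = 1/p = 1/(9/20) = 20/9.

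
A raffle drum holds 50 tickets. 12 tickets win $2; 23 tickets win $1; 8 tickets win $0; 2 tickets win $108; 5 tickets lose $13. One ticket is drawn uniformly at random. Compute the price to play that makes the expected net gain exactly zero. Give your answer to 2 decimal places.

$3.96

E[payout] = (12/50)·2 + (23/50)·1 + (8/50)·0 + (2/50)·108 + (5/50)·(-13) = 99/25
Fair fee = E[payout] = 99/25 ≈ $3.96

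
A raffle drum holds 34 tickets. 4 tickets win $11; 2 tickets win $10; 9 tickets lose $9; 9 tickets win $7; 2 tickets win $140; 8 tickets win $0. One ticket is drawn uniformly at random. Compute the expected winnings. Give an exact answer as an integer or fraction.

163/17 dollars

E[payout] = (4/34)·11 + (2/34)·10 + (9/34)·(-9) + (9/34)·7 + (2/34)·140 + (8/34)·0 = 163/17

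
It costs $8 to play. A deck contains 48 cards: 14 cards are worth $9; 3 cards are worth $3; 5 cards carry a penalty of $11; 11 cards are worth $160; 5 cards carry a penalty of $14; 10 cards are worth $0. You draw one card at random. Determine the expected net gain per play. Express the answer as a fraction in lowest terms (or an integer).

231/8 dollars

E[payout] = (14/48)·9 + (3/48)·3 + (5/48)·(-11) + (11/48)·160 + (5/48)·(-14) + (10/48)·0 = 295/8
Expected profit = 295/8 − 8 = 231/8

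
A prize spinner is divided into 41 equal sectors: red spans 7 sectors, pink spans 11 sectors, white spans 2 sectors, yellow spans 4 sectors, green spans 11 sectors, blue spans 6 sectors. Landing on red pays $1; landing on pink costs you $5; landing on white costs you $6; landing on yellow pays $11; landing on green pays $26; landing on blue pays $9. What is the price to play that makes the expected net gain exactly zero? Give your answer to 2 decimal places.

E[payout] = (7/41)·1 + (11/41)·(-5) + (2/41)·(-6) + (4/41)·11 + (11/41)·26 + (6/41)·9 = 324/41
Fair fee = E[payout] = 324/41 ≈ $7.90

$7.90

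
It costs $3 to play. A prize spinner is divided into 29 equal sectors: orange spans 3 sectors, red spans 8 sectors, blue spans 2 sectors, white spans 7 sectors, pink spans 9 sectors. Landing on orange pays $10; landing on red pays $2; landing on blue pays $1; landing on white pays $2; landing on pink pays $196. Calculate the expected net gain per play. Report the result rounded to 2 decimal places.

$59.97

E[payout] = (3/29)·10 + (8/29)·2 + (2/29)·1 + (7/29)·2 + (9/29)·196 = 1826/29
Expected profit = 1826/29 − 3 = 1739/29 ≈ $59.97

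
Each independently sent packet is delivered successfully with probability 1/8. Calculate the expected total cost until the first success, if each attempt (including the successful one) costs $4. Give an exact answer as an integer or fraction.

$32

E[#attempts] = 1/p = 8; E[cost] = 4·8 = 32.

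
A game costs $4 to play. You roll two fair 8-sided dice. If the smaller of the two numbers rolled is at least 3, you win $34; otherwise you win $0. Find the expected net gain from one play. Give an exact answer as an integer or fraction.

E[payout] = (7/16)·0 + (9/16)·34 = 153/8
Expected profit = 153/8 − 4 = 121/8

121/8 dollars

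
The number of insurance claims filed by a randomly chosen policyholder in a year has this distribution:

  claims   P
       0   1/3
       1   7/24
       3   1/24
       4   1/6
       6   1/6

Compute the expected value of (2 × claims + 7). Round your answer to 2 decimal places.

E[2x+7] = (1/3)·7 + (7/24)·9 + (1/24)·13 + (1/6)·15 + (1/6)·19
     = 67/6 ≈ 11.17

11.17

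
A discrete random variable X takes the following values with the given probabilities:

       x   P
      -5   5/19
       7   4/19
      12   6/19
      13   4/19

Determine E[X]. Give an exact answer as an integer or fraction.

127/19

E[X] = (5/19)·(-5) + (4/19)·7 + (6/19)·12 + (4/19)·13
     = 127/19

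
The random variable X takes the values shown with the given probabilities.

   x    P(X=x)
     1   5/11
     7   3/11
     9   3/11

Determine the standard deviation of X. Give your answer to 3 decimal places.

3.563

E[X] = 53/11, E[X²] = 395/11
Var(X) = E[X²] − (E[X])² = 395/11 − 2809/121 = 1536/121
SD(X) = √(1536/121) ≈ 3.563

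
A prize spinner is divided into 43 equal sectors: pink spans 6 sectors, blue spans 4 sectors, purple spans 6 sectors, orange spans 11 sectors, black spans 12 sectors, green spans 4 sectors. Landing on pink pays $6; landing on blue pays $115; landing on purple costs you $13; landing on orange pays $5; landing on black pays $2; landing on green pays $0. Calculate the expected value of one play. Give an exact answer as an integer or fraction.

497/43 dollars

E[payout] = (6/43)·6 + (4/43)·115 + (6/43)·(-13) + (11/43)·5 + (12/43)·2 + (4/43)·0 = 497/43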